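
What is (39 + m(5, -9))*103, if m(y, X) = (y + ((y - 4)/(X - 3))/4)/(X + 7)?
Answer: 361015/96 ≈ 3760.6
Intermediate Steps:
m(y, X) = (y + (-4 + y)/(4*(-3 + X)))/(7 + X) (m(y, X) = (y + ((-4 + y)/(-3 + X))*(¼))/(7 + X) = (y + (-4 + y)/(4*(-3 + X)))/(7 + X))
(39 + m(5, -9))*103 = (39 + (-1 - 11/4*5 - 9*5)/(-21 + (-9)² + 4*(-9)))*103 = (39 + (-1 - 55/4 - 45)/(-21 + 81 - 36))*103 = (39 - 239/4/24)*103 = (39 + (1/24)*(-239/4))*103 = (39 - 239/96)*103 = (3505/96)*103 = 361015/96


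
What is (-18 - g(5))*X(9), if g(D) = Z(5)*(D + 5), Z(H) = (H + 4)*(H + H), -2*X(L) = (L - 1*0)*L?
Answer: 37179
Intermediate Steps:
X(L) = -L**2/2 (X(L) = -(L - 1*0)*L/2 = -(L + 0)*L/2 = -L*L/2 = -L**2/2)
Z(H) = 2*H*(4 + H) (Z(H) = (4 + H)*(2*H) = 2*H*(4 + H))
g(D) = 450 + 90*D (g(D) = (2*5*(4 + 5))*(D + 5) = (2*5*9)*(5 + D) = 90*(5 + D) = 450 + 90*D)
(-18 - g(5))*X(9) = (-18 - (450 + 90*5))*(-1/2*9**2) = (-18 - (450 + 450))*(-1/2*81) = (-18 - 1*900)*(-81/2) = (-18 - 900)*(-81/2) = -918*(-81/2) = 37179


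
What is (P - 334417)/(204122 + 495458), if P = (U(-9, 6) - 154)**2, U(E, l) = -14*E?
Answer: -333633/699580 ≈ -0.47690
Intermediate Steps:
P = 784 (P = (-14*(-9) - 154)**2 = (126 - 154)**2 = (-28)**2 = 784)
(P - 334417)/(204122 + 495458) = (784 - 334417)/(204122 + 495458) = -333633/699580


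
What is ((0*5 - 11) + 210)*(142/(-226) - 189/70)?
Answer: -748439/1130 ≈ -662.33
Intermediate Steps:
((0*5 - 11) + 210)*(142/(-226) - 189/70) = ((0 - 11) + 210)*(142*(-1/226) - 189*1/70) = (-11 + 210)*(-71/113 - 27/10) = 199*(-3761/1130) = -748439/1130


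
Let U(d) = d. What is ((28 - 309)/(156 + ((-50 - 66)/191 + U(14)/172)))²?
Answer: 21304741878436/6521981269489 ≈ 3.2666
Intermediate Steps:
((28 - 309)/(156 + ((-50 - 66)/191 + U(14)/172)))² = ((28 - 309)/(156 + ((-50 - 66)/191 + 14/172)))² = (-281/(156 + (-116*1/191 + 14*(1/172))))² = (-281/(156 + (-116/191 + 7/86)))² = (-281/(156 - 8639/16426))² = (-281/2553817/16426)² = (-281*16426/2553817)² = (-4615706/2553817)² = 21304741878436/6521981269489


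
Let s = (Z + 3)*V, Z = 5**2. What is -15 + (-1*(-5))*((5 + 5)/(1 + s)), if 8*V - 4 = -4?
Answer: 35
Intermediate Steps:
V = 0 (V = 1/2 + (1/8)*(-4) = 1/2 - 1/2 = 0)
Z = 25
s = 0 (s = (25 + 3)*0 = 28*0 = 0)
-15 + (-1*(-5))*((5 + 5)/(1 + s)) = -15 + (-1*(-5))*((5 + 5)/(1 + 0)) = -15 + 5*(10/1) = -15 + 5*(10*1) = -15 + 5*10 = -15 + 50 = 35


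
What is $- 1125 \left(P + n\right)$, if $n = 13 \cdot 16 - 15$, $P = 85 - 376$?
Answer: $110250$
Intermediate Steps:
$P = -291$
$n = 193$ ($n = 208 - 15 = 193$)
$- 1125 \left(P + n\right) = - 1125 \left(-291 + 193\right) = \left(-1125\right) \left(-98\right) = 110250$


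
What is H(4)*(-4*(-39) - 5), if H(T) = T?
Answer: 604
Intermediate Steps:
H(4)*(-4*(-39) - 5) = 4*(-4*(-39) - 5) = 4*(156 - 5) = 4*151 = 604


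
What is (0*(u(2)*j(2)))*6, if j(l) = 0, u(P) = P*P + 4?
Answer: 0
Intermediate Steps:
u(P) = 4 + P² (u(P) = P² + 4 = 4 + P²)
(0*(u(2)*j(2)))*6 = (0*((4 + 2²)*0))*6 = (0*((4 + 4)*0))*6 = (0*(8*0))*6 = (0*0)*6 = 0*6 = 0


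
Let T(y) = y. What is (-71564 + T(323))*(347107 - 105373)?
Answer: -17221371894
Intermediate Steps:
(-71564 + T(323))*(347107 - 105373) = (-71564 + 323)*(347107 - 105373) = -71241*241734 = -17221371894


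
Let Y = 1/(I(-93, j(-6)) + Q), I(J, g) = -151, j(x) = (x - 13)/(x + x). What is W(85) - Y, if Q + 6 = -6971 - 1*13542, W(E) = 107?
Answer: 2211691/20670 ≈ 107.00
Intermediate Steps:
j(x) = (-13 + x)/(2*x) (j(x) = (-13 + x)/((2*x)) = (-13 + x)*(1/(2*x)) = (-13 + x)/(2*x))
Q = -20519 (Q = -6 + (-6971 - 1*13542) = -6 + (-6971 - 13542) = -6 - 20513 = -20519)
Y = -1/20670 (Y = 1/(-151 - 20519) = 1/(-20670) = -1/20670 ≈ -4.8379e-5)
W(85) - Y = 107 - 1*(-1/20670) = 107 + 1/20670 = 2211691/20670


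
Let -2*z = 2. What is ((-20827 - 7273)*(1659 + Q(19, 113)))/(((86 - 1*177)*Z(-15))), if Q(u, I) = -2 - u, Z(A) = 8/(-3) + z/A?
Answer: -2529000/13 ≈ -1.9454e+5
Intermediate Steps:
z = -1 (z = -1/2*2 = -1)
Z(A) = -8/3 - 1/A (Z(A) = 8/(-3) - 1/A = 8*(-1/3) - 1/A = -8/3 - 1/A)
((-20827 - 7273)*(1659 + Q(19, 113)))/(((86 - 1*177)*Z(-15))) = ((-20827 - 7273)*(1659 + (-2 - 1*19)))/(((86 - 1*177)*(-8/3 - 1/(-15)))) = (-28100*(1659 + (-2 - 19)))/(((86 - 177)*(-8/3 - 1*(-1/15)))) = (-28100*(1659 - 21))/((-91*(-8/3 + 1/15))) = (-28100*1638)/((-91*(-13/5))) = -46027800/1183/5 = -46027800*5/1183 = -2529000/13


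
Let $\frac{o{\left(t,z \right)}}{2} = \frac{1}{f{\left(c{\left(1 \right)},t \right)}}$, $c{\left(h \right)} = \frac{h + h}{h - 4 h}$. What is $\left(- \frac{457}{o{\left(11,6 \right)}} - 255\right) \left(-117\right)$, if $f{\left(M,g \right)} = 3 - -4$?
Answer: $\frac{433953}{2} \approx 2.1698 \cdot 10^{5}$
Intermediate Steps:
$c{\left(h \right)} = - \frac{2}{3}$ ($c{\left(h \right)} = \frac{2 h}{\left(-3\right) h} = 2 h \left(- \frac{1}{3 h}\right) = - \frac{2}{3}$)
$f{\left(M,g \right)} = 7$ ($f{\left(M,g \right)} = 3 + 4 = 7$)
$o{\left(t,z \right)} = \frac{2}{7}$
$\left(- \frac{457}{o{\left(11,6 \right)}} - 255\right) \left(-117\right) = \left(- \frac{457}{\frac{2}{7}} - 255\right) \left(-117\right) = \left(\left(-457\right) \frac{7}{2} - 255\right) \left(-117\right) = \left(- \frac{3199}{2} - 255\right) \left(-117\right) = \left(- \frac{3709}{2}\right) \left(-117\right) = \frac{433953}{2}$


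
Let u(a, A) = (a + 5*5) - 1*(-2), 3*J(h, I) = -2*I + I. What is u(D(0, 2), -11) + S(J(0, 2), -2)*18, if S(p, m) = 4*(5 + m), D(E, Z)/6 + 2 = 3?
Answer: 249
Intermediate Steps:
D(E, Z) = 6 (D(E, Z) = -12 + 6*3 = -12 + 18 = 6)
J(h, I) = -I/3 (J(h, I) = (-2*I + I)/3 = (-I)/3 = -I/3)
S(p, m) = 20 + 4*m
u(a, A) = 27 + a (u(a, A) = (a + 25) + 2 = (25 + a) + 2 = 27 + a)
u(D(0, 2), -11) + S(J(0, 2), -2)*18 = (27 + 6) + (20 + 4*(-2))*18 = 33 + (20 - 8)*18 = 33 + 12*18 = 33 + 216 = 249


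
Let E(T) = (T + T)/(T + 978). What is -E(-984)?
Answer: -328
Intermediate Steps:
E(T) = 2*T/(978 + T) (E(T) = (2*T)/(978 + T) = 2*T/(978 + T))
-E(-984) = -2*(-984)/(978 - 984) = -2*(-984)/(-6) = -2*(-984)*(-1)/6 = -1*328 = -328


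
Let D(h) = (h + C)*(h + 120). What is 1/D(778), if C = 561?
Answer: 1/1202422 ≈ 8.3165e-7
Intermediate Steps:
D(h) = (120 + h)*(561 + h) (D(h) = (h + 561)*(h + 120) = (561 + h)*(120 + h) = (120 + h)*(561 + h))
1/D(778) = 1/(67320 + 778**2 + 681*778) = 1/(67320 + 605284 + 529818) = 1/1202422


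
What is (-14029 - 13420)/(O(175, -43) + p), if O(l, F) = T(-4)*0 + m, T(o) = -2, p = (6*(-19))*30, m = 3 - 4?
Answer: 27449/3421 ≈ 8.0237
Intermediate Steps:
m = -1
p = -3420 (p = -114*30 = -3420)
O(l, F) = -1 (O(l, F) = -2*0 - 1 = 0 - 1 = -1)
(-14029 - 13420)/(O(175, -43) + p) = (-14029 - 13420)/(-1 - 3420) = -27449/(-3421) = -27449*(-1/3421) = 27449/3421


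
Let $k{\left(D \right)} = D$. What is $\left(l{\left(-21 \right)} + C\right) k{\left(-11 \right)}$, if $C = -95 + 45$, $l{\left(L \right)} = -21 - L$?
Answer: $550$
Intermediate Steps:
$C = -50$
$\left(l{\left(-21 \right)} + C\right) k{\left(-11 \right)} = \left(\left(-21 - -21\right) - 50\right) \left(-11\right) = \left(\left(-21 + 21\right) - 50\right) \left(-11\right) = \left(0 - 50\right) \left(-11\right) = \left(-50\right) \left(-11\right) = 550$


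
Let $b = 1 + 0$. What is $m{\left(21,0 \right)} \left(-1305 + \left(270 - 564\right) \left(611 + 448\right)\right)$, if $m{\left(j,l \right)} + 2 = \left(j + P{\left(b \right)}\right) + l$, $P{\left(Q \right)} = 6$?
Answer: $-7816275$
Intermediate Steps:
$b = 1$
$m{\left(j,l \right)} = 4 + j + l$ ($m{\left(j,l \right)} = -2 + \left(\left(j + 6\right) + l\right) = -2 + \left(\left(6 + j\right) + l\right) = -2 + \left(6 + j + l\right) = 4 + j + l$)
$m{\left(21,0 \right)} \left(-1305 + \left(270 - 564\right) \left(611 + 448\right)\right) = \left(4 + 21 + 0\right) \left(-1305 + \left(270 - 564\right) \left(611 + 448\right)\right) = 25 \left(-1305 - 311346\right) = 25 \left(-312651\right) = -7816275$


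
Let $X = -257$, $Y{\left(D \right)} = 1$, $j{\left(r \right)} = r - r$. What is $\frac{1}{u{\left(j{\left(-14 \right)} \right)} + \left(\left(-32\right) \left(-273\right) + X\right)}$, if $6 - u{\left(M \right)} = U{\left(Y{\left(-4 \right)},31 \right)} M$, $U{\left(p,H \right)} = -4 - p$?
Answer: $\frac{1}{8485} \approx 0.00011786$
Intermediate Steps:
$j{\left(r \right)} = 0$
$u{\left(M \right)} = 6 + 5 M$ ($u{\left(M \right)} = 6 - \left(-4 - 1\right) M = 6 - - 5 M = 6 + 5 M$)
$\frac{1}{u{\left(j{\left(-14 \right)} \right)} + \left(\left(-32\right) \left(-273\right) + X\right)} = \frac{1}{\left(6 + 5 \cdot 0\right) - -8479} = \frac{1}{\left(6 + 0\right) + \left(8736 - 257\right)} = \frac{1}{6 + 8479} = \frac{1}{8485}$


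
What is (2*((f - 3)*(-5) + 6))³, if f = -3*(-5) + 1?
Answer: -1643032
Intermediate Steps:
f = 16 (f = 15 + 1 = 16)
(2*((f - 3)*(-5) + 6))³ = (2*((16 - 3)*(-5) + 6))³ = (2*(13*(-5) + 6))³ = (2*(-65 + 6))³ = (2*(-59))³ = (-118)³ = -1643032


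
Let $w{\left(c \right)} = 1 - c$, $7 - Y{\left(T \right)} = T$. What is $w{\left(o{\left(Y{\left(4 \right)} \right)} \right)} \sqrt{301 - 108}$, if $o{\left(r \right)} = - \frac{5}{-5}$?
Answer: $0$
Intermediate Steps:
$Y{\left(T \right)} = 7 - T$
$o{\left(r \right)} = 1$ ($o{\left(r \right)} = \left(-5\right) \left(- \frac{1}{5}\right) = 1$)
$w{\left(o{\left(Y{\left(4 \right)} \right)} \right)} \sqrt{301 - 108} = \left(1 - 1\right) \sqrt{301 - 108} = \left(1 - 1\right) \sqrt{193} = 0 \sqrt{193} = 0$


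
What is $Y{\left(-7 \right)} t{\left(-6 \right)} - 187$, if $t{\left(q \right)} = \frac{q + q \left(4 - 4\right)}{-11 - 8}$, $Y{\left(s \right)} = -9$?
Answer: $- \frac{3607}{19} \approx -189.84$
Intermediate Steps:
$t{\left(q \right)} = - \frac{q}{19}$ ($t{\left(q \right)} = \frac{q + q 0}{-19} = \left(q + 0\right) \left(- \frac{1}{19}\right) = q \left(- \frac{1}{19}\right) = - \frac{q}{19}$)
$Y{\left(-7 \right)} t{\left(-6 \right)} - 187 = - 9 \left(\left(- \frac{1}{19}\right) \left(-6\right)\right) - 187 = \left(-9\right) \frac{6}{19} - 187 = - \frac{54}{19} - 187 = - \frac{3607}{19}$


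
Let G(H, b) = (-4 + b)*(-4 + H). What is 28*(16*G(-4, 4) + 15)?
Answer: 420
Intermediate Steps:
G(H, b) = (-4 + H)*(-4 + b)
28*(16*G(-4, 4) + 15) = 28*(16*(16 - 4*(-4) - 4*4 - 4*4) + 15) = 28*(16*(16 + 16 - 16 - 16) + 15) = 28*(16*0 + 15) = 28*(0 + 15) = 28*15 = 420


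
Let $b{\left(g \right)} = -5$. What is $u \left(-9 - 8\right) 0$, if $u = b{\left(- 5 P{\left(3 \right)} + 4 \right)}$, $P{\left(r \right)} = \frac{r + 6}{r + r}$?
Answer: $0$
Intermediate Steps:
$P{\left(r \right)} = \frac{6 + r}{2 r}$
$u = -5$
$u \left(-9 - 8\right) 0 = - 5 \left(-9 - 8\right) 0 = \left(-5\right) \left(-17\right) 0 = 85 \cdot 0 = 0$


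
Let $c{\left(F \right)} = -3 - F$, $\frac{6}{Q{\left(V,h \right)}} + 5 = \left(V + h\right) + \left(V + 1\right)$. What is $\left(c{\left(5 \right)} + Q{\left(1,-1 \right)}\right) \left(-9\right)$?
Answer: $90$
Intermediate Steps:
$Q{\left(V,h \right)} = \frac{6}{-4 + h + 2 V}$ ($Q{\left(V,h \right)} = \frac{6}{-5 + \left(\left(V + h\right) + \left(V + 1\right)\right)} = \frac{6}{-5 + \left(\left(V + h\right) + \left(1 + V\right)\right)} = \frac{6}{-5 + \left(1 + h + 2 V\right)} = \frac{6}{-4 + h + 2 V}$)
$\left(c{\left(5 \right)} + Q{\left(1,-1 \right)}\right) \left(-9\right) = \left(\left(-3 - 5\right) + \frac{6}{-4 - 1 + 2 \cdot 1}\right) \left(-9\right) = \left(\left(-3 - 5\right) + \frac{6}{-4 - 1 + 2}\right) \left(-9\right) = \left(-8 + \frac{6}{-3}\right) \left(-9\right) = \left(-8 + 6 \left(- \frac{1}{3}\right)\right) \left(-9\right) = \left(-8 - 2\right) \left(-9\right) = \left(-10\right) \left(-9\right) = 90$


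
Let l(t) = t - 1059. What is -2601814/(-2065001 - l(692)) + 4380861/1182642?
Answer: 2020314847077/406953813838 ≈ 4.9645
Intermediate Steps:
l(t) = -1059 + t
-2601814/(-2065001 - l(692)) + 4380861/1182642 = -2601814/(-2065001 - (-1059 + 692)) + 4380861/1182642 = -2601814/(-2065001 - 1*(-367)) + 4380861*(1/1182642) = -2601814/(-2065001 + 367) + 1460287/394214 = -2601814/(-2064634) + 1460287/394214 = -2601814*(-1/2064634) + 1460287/394214 = 1300907/1032317 + 1460287/394214 = 2020314847077/406953813838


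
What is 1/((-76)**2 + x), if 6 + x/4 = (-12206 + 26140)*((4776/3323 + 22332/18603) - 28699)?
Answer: -20605923/32957416086522608 ≈ -6.2523e-10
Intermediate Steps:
x = -32957535106333856/20605923 (x = -24 + 4*((-12206 + 26140)*((4776/3323 + 22332/18603) - 28699)) = -24 + 4*(13934*((4776*(1/3323) + 22332*(1/18603)) - 28699)) = -24 + 4*(13934*((4776/3323 + 7444/6201) - 28699)) = -24 + 4*(13934*(54352388/20605923 - 28699)) = -24 + 4*(13934*(-591315031789/20605923)) = -24 + 4*(-8239383652947926/20605923) = -24 - 32957534611791704/20605923 = -32957535106333856/20605923 ≈ -1.5994e+9)
1/((-76)**2 + x) = 1/((-76)**2 - 32957535106333856/20605923) = 1/(5776 - 32957535106333856/20605923) = 1/(-32957416086522608/20605923) = -20605923/32957416086522608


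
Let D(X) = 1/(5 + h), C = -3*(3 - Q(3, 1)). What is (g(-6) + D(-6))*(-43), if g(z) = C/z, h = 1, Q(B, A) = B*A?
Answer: -43/6 ≈ -7.1667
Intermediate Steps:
Q(B, A) = A*B
C = 0 (C = -3*(3 - 3) = -3*0 = 0)
g(z) = 0 (g(z) = 0/z = 0)
D(X) = 1/6 (D(X) = 1/(5 + 1) = 1/6)
(g(-6) + D(-6))*(-43) = (0 + 1/6)*(-43) = (1/6)*(-43) = -43/6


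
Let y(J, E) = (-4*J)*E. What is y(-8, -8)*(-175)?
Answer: 44800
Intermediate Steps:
y(J, E) = -4*E*J
y(-8, -8)*(-175) = -4*(-8)*(-8)*(-175) = -256*(-175) = 44800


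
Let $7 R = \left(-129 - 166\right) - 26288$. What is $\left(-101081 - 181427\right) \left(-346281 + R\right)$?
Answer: $\frac{692299979400}{7} \approx 9.89 \cdot 10^{10}$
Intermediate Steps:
$R = - \frac{26583}{7}$ ($R = \frac{\left(-129 - 166\right) - 26288}{7} = \frac{-295 - 26288}{7} = \frac{1}{7} \left(-26583\right) = - \frac{26583}{7} \approx -3797.6$)
$\left(-101081 - 181427\right) \left(-346281 + R\right) = \left(-101081 - 181427\right) \left(-346281 - \frac{26583}{7}\right) = \left(-101081 - 181427\right) \left(- \frac{2450550}{7}\right) = \left(-282508\right) \left(- \frac{2450550}{7}\right) = \frac{692299979400}{7}$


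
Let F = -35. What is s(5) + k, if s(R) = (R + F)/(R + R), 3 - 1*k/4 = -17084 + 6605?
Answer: 41925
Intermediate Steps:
k = 41928 (k = 12 - 4*(-17084 + 6605) = 12 - 4*(-10479) = 12 + 41916 = 41928)
s(R) = (-35 + R)/(2*R) (s(R) = (R - 35)/(R + R) = (-35 + R)/((2*R)) = (-35 + R)*(1/(2*R)) = (-35 + R)/(2*R))
s(5) + k = (1/2)*(-35 + 5)/5 + 41928 = (1/2)*(1/5)*(-30) + 41928 = -3 + 41928 = 41925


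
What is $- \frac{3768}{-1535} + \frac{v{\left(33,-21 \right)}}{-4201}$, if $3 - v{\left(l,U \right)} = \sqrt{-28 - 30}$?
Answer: $\frac{15824763}{6448535} + \frac{i \sqrt{58}}{4201} \approx 2.454 + 0.0018128 i$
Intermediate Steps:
$v{\left(l,U \right)} = 3 - i \sqrt{58}$ ($v{\left(l,U \right)} = 3 - \sqrt{-28 - 30} = 3 - \sqrt{-58} = 3 - i \sqrt{58}$)
$- \frac{3768}{-1535} + \frac{v{\left(33,-21 \right)}}{-4201} = - \frac{3768}{-1535} + \frac{3 - i \sqrt{58}}{-4201} = \left(-3768\right) \left(- \frac{1}{1535}\right) + \left(3 - i \sqrt{58}\right) \left(- \frac{1}{4201}\right) = \frac{3768}{1535} - \left(\frac{3}{4201} - \frac{i \sqrt{58}}{4201}\right) = \frac{15824763}{6448535} + \frac{i \sqrt{58}}{4201}$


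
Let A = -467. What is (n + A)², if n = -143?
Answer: 372100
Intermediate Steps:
(n + A)² = (-143 - 467)² = (-610)² = 372100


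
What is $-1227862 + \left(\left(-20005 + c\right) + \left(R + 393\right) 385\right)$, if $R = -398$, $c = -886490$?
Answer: $-2136282$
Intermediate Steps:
$-1227862 + \left(\left(-20005 + c\right) + \left(R + 393\right) 385\right) = -1227862 + \left(\left(-20005 - 886490\right) + \left(-398 + 393\right) 385\right) = -1227862 - 908420 = -2136282$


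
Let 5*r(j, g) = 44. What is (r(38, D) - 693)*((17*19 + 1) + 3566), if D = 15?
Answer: -2661538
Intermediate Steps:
r(j, g) = 44/5 (r(j, g) = (⅕)*44 = 44/5)
(r(38, D) - 693)*((17*19 + 1) + 3566) = (44/5 - 693)*((17*19 + 1) + 3566) = -3421*((323 + 1) + 3566)/5 = -3421*(324 + 3566)/5 = -3421/5*3890 = -2661538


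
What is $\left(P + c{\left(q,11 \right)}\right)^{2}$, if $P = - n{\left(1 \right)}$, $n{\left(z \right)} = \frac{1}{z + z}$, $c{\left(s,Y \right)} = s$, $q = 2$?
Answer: $\frac{9}{4} \approx 2.25$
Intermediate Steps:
$n{\left(z \right)} = \frac{1}{2 z}$
$P = - \frac{1}{2}$ ($P = - \frac{1}{2 \cdot 1} = - \frac{1}{2} \approx -0.5$)
$\left(P + c{\left(q,11 \right)}\right)^{2} = \left(- \frac{1}{2} + 2\right)^{2} = \left(\frac{3}{2}\right)^{2} = \frac{9}{4}$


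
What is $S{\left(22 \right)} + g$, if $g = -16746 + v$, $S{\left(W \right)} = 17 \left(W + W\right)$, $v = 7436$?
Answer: $-8562$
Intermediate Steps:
$S{\left(W \right)} = 34 W$ ($S{\left(W \right)} = 17 \cdot 2 W = 34 W$)
$g = -9310$ ($g = -16746 + 7436 = -9310$)
$S{\left(22 \right)} + g = 34 \cdot 22 - 9310 = 748 - 9310 = -8562$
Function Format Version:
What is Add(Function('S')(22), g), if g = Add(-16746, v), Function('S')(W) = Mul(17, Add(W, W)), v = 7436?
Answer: -8562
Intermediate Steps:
Function('S')(W) = Mul(34, W) (Function('S')(W) = Mul(17, Mul(2, W)) = Mul(34, W))
g = -9310 (g = Add(-16746, 7436) = -9310)
Add(Function('S')(22), g) = Add(Mul(34, 22), -9310) = Add(748, -9310) = -8562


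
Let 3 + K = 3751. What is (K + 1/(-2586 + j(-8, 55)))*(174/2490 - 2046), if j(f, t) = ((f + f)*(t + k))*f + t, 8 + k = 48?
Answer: -30642181016073/3996035 ≈ -7.6681e+6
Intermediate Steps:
k = 40 (k = -8 + 48 = 40)
K = 3748 (K = -3 + 3751 = 3748)
j(f, t) = t + 2*f²*(40 + t) (j(f, t) = ((f + f)*(t + 40))*f + t = ((2*f)*(40 + t))*f + t = (2*f*(40 + t))*f + t = 2*f²*(40 + t) + t = t + 2*f²*(40 + t))
(K + 1/(-2586 + j(-8, 55)))*(174/2490 - 2046) = (3748 + 1/(-2586 + (55 + 80*(-8)² + 2*55*(-8)²)))*(174/2490 - 2046) = (3748 + 1/(-2586 + (55 + 80*64 + 2*55*64)))*(174*(1/2490) - 2046) = (3748 + 1/(-2586 + (55 + 5120 + 7040)))*(29/415 - 2046) = (3748 + 1/(-2586 + 12215))*(-849061/415) = (3748 + 1/9629)*(-849061/415) = (36089493/9629)*(-849061/415) = -30642181016073/3996035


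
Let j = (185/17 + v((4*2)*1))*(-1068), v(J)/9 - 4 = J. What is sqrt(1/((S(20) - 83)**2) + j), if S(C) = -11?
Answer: I*sqrt(324221786447)/1598 ≈ 356.32*I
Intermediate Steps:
v(J) = 36 + 9*J
j = -2158428/17 (j = (185/17 + (36 + 9*((4*2)*1)))*(-1068) = (185*(1/17) + (36 + 9*(8*1)))*(-1068) = (185/17 + (36 + 9*8))*(-1068) = (185/17 + (36 + 72))*(-1068) = (185/17 + 108)*(-1068) = (2021/17)*(-1068) = -2158428/17 ≈ -1.2697e+5)
sqrt(1/((S(20) - 83)**2) + j) = sqrt(1/((-11 - 83)**2) - 2158428/17) = sqrt(1/((-94)**2) - 2158428/17) = sqrt(1/8836 - 2158428/17) = sqrt(-19071869791/150212) = I*sqrt(324221786447)/1598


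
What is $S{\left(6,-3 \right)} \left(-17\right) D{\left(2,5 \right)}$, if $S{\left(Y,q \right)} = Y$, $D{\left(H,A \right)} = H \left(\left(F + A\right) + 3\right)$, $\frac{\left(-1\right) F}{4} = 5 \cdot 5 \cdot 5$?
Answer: $100368$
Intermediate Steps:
$F = -500$ ($F = - 4 \cdot 5 \cdot 5 \cdot 5 = - 4 \cdot 25 \cdot 5 = \left(-4\right) 125 = -500$)
$D{\left(H,A \right)} = H \left(-497 + A\right)$ ($D{\left(H,A \right)} = H \left(\left(-500 + A\right) + 3\right) = H \left(-497 + A\right)$)
$S{\left(6,-3 \right)} \left(-17\right) D{\left(2,5 \right)} = 6 \left(-17\right) 2 \left(-497 + 5\right) = - 102 \cdot 2 \left(-492\right) = \left(-102\right) \left(-984\right) = 100368$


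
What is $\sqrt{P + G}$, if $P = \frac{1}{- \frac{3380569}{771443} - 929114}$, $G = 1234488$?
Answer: $\frac{\sqrt{2194516346323285411177290995}}{42162463063} \approx 1111.1$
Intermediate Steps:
$P = - \frac{45379}{42162463063}$ ($P = \frac{1}{\left(-3380569\right) \frac{1}{771443} - 929114} = \frac{1}{- \frac{198857}{45379} - 929114} = \frac{1}{- \frac{42162463063}{45379}} = - \frac{45379}{42162463063} \approx -1.0763 \cdot 10^{-6}$)
$\sqrt{P + G} = \sqrt{- \frac{45379}{42162463063} + 1234488} = \sqrt{\frac{52049054701671365}{42162463063}} = \frac{\sqrt{2194516346323285411177290995}}{42162463063}$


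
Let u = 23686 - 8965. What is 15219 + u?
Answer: 29940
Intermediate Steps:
u = 14721
15219 + u = 15219 + 14721 = 29940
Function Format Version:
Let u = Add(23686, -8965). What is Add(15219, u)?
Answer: 29940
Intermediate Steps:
u = 14721
Add(15219, u) = Add(15219, 14721) = 29940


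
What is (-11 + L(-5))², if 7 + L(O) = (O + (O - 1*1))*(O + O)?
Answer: 8464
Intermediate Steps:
L(O) = -7 + 2*O*(-1 + 2*O) (L(O) = -7 + (O + (O - 1*1))*(O + O) = -7 + (O + (O - 1))*(2*O) = -7 + (O + (-1 + O))*(2*O) = -7 + (-1 + 2*O)*(2*O) = -7 + 2*O*(-1 + 2*O))
(-11 + L(-5))² = (-11 + (-7 - 2*(-5) + 4*(-5)²))² = (-11 + (-7 + 10 + 4*25))² = (-11 + (-7 + 10 + 100))² = (-11 + 103)² = 92² = 8464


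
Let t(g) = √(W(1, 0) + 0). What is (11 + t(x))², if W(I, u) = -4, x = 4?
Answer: 117 + 44*I ≈ 117.0 + 44.0*I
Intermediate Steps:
t(g) = 2*I (t(g) = √(-4 + 0) = √(-4) = 2*I)
(11 + t(x))² = (11 + 2*I)²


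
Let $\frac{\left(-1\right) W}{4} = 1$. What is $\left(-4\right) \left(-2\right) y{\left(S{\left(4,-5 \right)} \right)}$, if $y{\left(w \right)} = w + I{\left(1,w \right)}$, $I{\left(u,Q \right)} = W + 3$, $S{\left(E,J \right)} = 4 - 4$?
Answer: $-8$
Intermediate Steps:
$S{\left(E,J \right)} = 0$ ($S{\left(E,J \right)} = 4 - 4 = 0$)
$W = -4$ ($W = \left(-4\right) 1 = -4$)
$I{\left(u,Q \right)} = -1$ ($I{\left(u,Q \right)} = -4 + 3 = -1$)
$y{\left(w \right)} = -1 + w$ ($y{\left(w \right)} = w - 1 = -1 + w$)
$\left(-4\right) \left(-2\right) y{\left(S{\left(4,-5 \right)} \right)} = \left(-4\right) \left(-2\right) \left(-1 + 0\right) = 8 \left(-1\right) = -8$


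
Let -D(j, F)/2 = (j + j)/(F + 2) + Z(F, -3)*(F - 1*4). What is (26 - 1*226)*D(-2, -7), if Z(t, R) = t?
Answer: 31120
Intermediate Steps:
D(j, F) = -4*j/(2 + F) - 2*F*(-4 + F) (D(j, F) = -2*((j + j)/(F + 2) + F*(F - 1*4)) = -2*((2*j)/(2 + F) + F*(F - 4)) = -2*(2*j/(2 + F) + F*(-4 + F)) = -2*(F*(-4 + F) + 2*j/(2 + F)) = -4*j/(2 + F) - 2*F*(-4 + F))
(26 - 1*226)*D(-2, -7) = (26 - 1*226)*(2*(-1*(-7)³ - 2*(-2) + 2*(-7)² + 8*(-7))/(2 - 7)) = (26 - 226)*(2*(-1*(-343) + 4 + 2*49 - 56)/(-5)) = -400*(-1)*(343 + 4 + 98 - 56)/5 = -400*(-1)*389/5 = -200*(-778/5) = 31120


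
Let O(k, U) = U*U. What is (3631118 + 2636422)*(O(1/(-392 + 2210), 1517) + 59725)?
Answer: 14797749685560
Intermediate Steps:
O(k, U) = U**2
(3631118 + 2636422)*(O(1/(-392 + 2210), 1517) + 59725) = (3631118 + 2636422)*(1517**2 + 59725) = 6267540*(2301289 + 59725) = 6267540*2361014 = 14797749685560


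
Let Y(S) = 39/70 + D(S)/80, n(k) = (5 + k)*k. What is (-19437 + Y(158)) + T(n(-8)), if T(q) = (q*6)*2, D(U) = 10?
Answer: -5361529/280 ≈ -19148.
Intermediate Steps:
n(k) = k*(5 + k)
T(q) = 12*q (T(q) = (6*q)*2 = 12*q)
Y(S) = 191/280 (Y(S) = 39/70 + 10/80 = 39*(1/70) + 10*(1/80) = 39/70 + 1/8 = 191/280)
(-19437 + Y(158)) + T(n(-8)) = (-19437 + 191/280) + 12*(-8*(5 - 8)) = -5442169/280 + 12*(-8*(-3)) = -5442169/280 + 12*24 = -5442169/280 + 288 = -5361529/280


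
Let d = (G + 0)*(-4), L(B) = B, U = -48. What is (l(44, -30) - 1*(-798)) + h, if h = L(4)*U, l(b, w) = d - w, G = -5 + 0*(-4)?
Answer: 656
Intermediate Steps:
G = -5 (G = -5 + 0 = -5)
d = 20 (d = (-5 + 0)*(-4) = -5*(-4) = 20)
l(b, w) = 20 - w
h = -192 (h = 4*(-48) = -192)
(l(44, -30) - 1*(-798)) + h = ((20 - 1*(-30)) - 1*(-798)) - 192 = ((20 + 30) + 798) - 192 = (50 + 798) - 192 = 848 - 192 = 656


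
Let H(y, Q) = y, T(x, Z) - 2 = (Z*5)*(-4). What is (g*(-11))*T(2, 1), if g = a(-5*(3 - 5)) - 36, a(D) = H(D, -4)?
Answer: -5148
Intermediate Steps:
T(x, Z) = 2 - 20*Z (T(x, Z) = 2 + (Z*5)*(-4) = 2 + (5*Z)*(-4) = 2 - 20*Z)
a(D) = D
g = -26 (g = -5*(3 - 5) - 36 = -5*(-2) - 36 = 10 - 36 = -26)
(g*(-11))*T(2, 1) = (-26*(-11))*(2 - 20*1) = 286*(2 - 20) = 286*(-18) = -5148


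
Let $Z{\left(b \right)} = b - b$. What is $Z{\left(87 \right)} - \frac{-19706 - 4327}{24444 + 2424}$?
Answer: $\frac{8011}{8956} \approx 0.89448$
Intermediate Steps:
$Z{\left(b \right)} = 0$
$Z{\left(87 \right)} - \frac{-19706 - 4327}{24444 + 2424} = 0 - \frac{-19706 - 4327}{24444 + 2424} = 0 - - \frac{24033}{26868} = 0 - \left(-24033\right) \frac{1}{26868} = 0 - - \frac{8011}{8956} = 0 + \frac{8011}{8956} = \frac{8011}{8956}$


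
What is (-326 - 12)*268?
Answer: -90584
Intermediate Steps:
(-326 - 12)*268 = -338*268 = -90584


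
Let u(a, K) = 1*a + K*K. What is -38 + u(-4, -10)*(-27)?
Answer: -2630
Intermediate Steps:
u(a, K) = a + K**2
-38 + u(-4, -10)*(-27) = -38 + (-4 + (-10)**2)*(-27) = -38 + (-4 + 100)*(-27) = -38 + 96*(-27) = -38 - 2592 = -2630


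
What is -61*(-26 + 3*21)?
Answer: -2257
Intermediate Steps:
-61*(-26 + 3*21) = -61*(-26 + 63) = -61*37 = -2257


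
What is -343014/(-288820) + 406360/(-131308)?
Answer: -1291507373/677221010 ≈ -1.9071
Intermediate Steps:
-343014/(-288820) + 406360/(-131308) = -343014*(-1/288820) + 406360*(-1/131308) = 24501/20630 - 101590/32827 = -1291507373/677221010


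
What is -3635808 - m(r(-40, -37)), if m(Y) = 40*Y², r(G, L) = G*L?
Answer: -91251808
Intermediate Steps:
-3635808 - m(r(-40, -37)) = -3635808 - 40*(-40*(-37))² = -3635808 - 40*1480² = -3635808 - 40*2190400 = -3635808 - 1*87616000 = -3635808 - 87616000 = -91251808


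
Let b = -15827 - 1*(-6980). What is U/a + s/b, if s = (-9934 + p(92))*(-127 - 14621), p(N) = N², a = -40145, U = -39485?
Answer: -19332813609/7892507 ≈ -2449.5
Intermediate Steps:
b = -8847 (b = -15827 + 6980 = -8847)
s = 21679560 (s = (-9934 + 92²)*(-127 - 14621) = (-9934 + 8464)*(-14748) = -1470*(-14748) = 21679560)
U/a + s/b = -39485/(-40145) + 21679560/(-8847) = -39485*(-1/40145) + 21679560*(-1/8847) = 7897/8029 - 2408840/983 = -19332813609/7892507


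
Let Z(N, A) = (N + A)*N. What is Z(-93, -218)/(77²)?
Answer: 28923/5929 ≈ 4.8782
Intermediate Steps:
Z(N, A) = N*(A + N) (Z(N, A) = (A + N)*N = N*(A + N))
Z(-93, -218)/(77²) = (-93*(-218 - 93))/(77²) = -93*(-311)/5929 = 28923*(1/5929) = 28923/5929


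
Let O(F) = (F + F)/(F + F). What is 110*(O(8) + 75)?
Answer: 8360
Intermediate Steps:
O(F) = 1 (O(F) = (2*F)/((2*F)) = (2*F)*(1/(2*F)) = 1)
110*(O(8) + 75) = 110*(1 + 75) = 110*76 = 8360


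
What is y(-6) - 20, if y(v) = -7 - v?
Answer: -21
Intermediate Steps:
y(-6) - 20 = (-7 - 1*(-6)) - 20 = (-7 + 6) - 20 = -1 - 20 = -21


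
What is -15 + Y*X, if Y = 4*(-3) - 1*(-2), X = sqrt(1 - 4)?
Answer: -15 - 10*I*sqrt(3) ≈ -15.0 - 17.32*I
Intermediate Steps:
X = I*sqrt(3) (X = sqrt(-3) = I*sqrt(3) ≈ 1.732*I)
Y = -10 (Y = -12 + 2 = -10)
-15 + Y*X = -15 - 10*I*sqrt(3)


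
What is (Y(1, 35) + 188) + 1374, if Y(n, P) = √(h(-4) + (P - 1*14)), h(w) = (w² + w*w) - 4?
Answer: 1569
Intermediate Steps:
h(w) = -4 + 2*w² (h(w) = (w² + w²) - 4 = 2*w² - 4 = -4 + 2*w²)
Y(n, P) = √(14 + P) (Y(n, P) = √((-4 + 2*(-4)²) + (P - 1*14)) = √((-4 + 2*16) + (P - 14)) = √((-4 + 32) + (-14 + P)) = √(28 + (-14 + P)) = √(14 + P))
(Y(1, 35) + 188) + 1374 = (√(14 + 35) + 188) + 1374 = (√49 + 188) + 1374 = (7 + 188) + 1374 = 195 + 1374 = 1569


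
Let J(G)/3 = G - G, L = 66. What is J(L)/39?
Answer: 0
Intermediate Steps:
J(G) = 0 (J(G) = 3*(G - G) = 3*0 = 0)
J(L)/39 = 0/39 = 0*(1/39) = 0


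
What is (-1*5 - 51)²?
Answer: 3136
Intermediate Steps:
(-1*5 - 51)² = (-5 - 51)² = (-56)² = 3136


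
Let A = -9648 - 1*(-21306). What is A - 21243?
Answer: -9585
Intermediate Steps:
A = 11658 (A = -9648 + 21306 = 11658)
A - 21243 = 11658 - 21243 = -9585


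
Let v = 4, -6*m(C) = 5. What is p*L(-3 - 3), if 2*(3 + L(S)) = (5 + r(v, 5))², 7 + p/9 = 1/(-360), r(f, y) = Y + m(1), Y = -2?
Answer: 118487/2880 ≈ 41.141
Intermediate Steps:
m(C) = -⅚ (m(C) = -⅙*5 = -⅚)
r(f, y) = -17/6 (r(f, y) = -2 - ⅚ = -17/6)
p = -2521/40 (p = -63 + 9/(-360) = -63 + 9*(-1/360) = -63 - 1/40 = -2521/40 ≈ -63.025)
L(S) = -47/72 (L(S) = -3 + (5 - 17/6)²/2 = -3 + (13/6)²/2 = -3 + (½)*(169/36) = -3 + 169/72 = -47/72)
p*L(-3 - 3) = -2521/40*(-47/72) = 118487/2880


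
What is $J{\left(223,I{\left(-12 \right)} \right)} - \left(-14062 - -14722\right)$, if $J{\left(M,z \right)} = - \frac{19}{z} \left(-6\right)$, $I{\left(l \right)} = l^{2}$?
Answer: $- \frac{15821}{24} \approx -659.21$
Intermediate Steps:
$J{\left(M,z \right)} = \frac{114}{z}$
$J{\left(223,I{\left(-12 \right)} \right)} - \left(-14062 - -14722\right) = \frac{114}{\left(-12\right)^{2}} - \left(-14062 - -14722\right) = \frac{114}{144} - \left(-14062 + 14722\right) = 114 \cdot \frac{1}{144} - 660 = \frac{19}{24} - 660 = - \frac{15821}{24}$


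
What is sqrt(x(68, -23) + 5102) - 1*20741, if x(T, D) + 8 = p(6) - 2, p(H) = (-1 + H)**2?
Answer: -20741 + sqrt(5117) ≈ -20669.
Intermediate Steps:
x(T, D) = 15 (x(T, D) = -8 + ((-1 + 6)**2 - 2) = -8 + (5**2 - 2) = -8 + (25 - 2) = -8 + 23 = 15)
sqrt(x(68, -23) + 5102) - 1*20741 = sqrt(15 + 5102) - 1*20741 = sqrt(5117) - 20741 = -20741 + sqrt(5117)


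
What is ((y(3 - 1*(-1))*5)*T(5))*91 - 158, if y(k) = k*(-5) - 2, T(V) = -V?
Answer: 49892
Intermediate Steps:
y(k) = -2 - 5*k (y(k) = -5*k - 2 = -2 - 5*k)
((y(3 - 1*(-1))*5)*T(5))*91 - 158 = (((-2 - 5*(3 - 1*(-1)))*5)*(-1*5))*91 - 158 = (((-2 - 5*(3 + 1))*5)*(-5))*91 - 158 = (((-2 - 5*4)*5)*(-5))*91 - 158 = (((-2 - 20)*5)*(-5))*91 - 158 = (-22*5*(-5))*91 - 158 = -110*(-5)*91 - 158 = 550*91 - 158 = 50050 - 158 = 49892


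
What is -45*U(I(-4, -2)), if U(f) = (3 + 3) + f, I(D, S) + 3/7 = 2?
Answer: -2385/7 ≈ -340.71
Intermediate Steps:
I(D, S) = 11/7 (I(D, S) = -3/7 + 2 = 11/7)
U(f) = 6 + f
-45*U(I(-4, -2)) = -45*(6 + 11/7) = -45*53/7 = -2385/7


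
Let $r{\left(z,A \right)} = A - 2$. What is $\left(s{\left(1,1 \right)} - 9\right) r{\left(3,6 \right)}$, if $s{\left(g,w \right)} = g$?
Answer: $-32$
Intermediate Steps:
$r{\left(z,A \right)} = -2 + A$ ($r{\left(z,A \right)} = A - 2 = -2 + A$)
$\left(s{\left(1,1 \right)} - 9\right) r{\left(3,6 \right)} = \left(1 - 9\right) \left(-2 + 6\right) = \left(-8\right) 4 = -32$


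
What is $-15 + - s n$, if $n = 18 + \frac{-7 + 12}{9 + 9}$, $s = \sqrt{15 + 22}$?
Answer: $-15 - \frac{329 \sqrt{37}}{18} \approx -126.18$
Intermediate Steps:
$s = \sqrt{37} \approx 6.0828$
$n = \frac{329}{18}$ ($n = 18 + \frac{5}{18} = \frac{329}{18} \approx 18.278$)
$-15 + - s n = -15 + - \sqrt{37} \cdot \frac{329}{18} = -15 - \frac{329 \sqrt{37}}{18}$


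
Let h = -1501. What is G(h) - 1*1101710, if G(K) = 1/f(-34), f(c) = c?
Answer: -37458141/34 ≈ -1.1017e+6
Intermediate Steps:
G(K) = -1/34 (G(K) = 1/(-34) = -1/34)
G(h) - 1*1101710 = -1/34 - 1*1101710 = -1/34 - 1101710 = -37458141/34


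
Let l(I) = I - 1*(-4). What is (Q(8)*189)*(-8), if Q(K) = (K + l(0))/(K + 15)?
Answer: -18144/23 ≈ -788.87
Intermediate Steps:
l(I) = 4 + I (l(I) = I + 4 = 4 + I)
Q(K) = (4 + K)/(15 + K) (Q(K) = (K + (4 + 0))/(K + 15) = (K + 4)/(15 + K) = (4 + K)/(15 + K))
(Q(8)*189)*(-8) = (((4 + 8)/(15 + 8))*189)*(-8) = ((12/23)*189)*(-8) = (2268/23)*(-8) = -18144/23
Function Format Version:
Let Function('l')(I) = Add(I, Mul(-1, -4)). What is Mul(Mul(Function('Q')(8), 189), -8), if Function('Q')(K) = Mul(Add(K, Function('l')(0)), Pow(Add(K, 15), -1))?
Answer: Rational(-18144, 23) ≈ -788.87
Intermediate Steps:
Function('l')(I) = Add(4, I) (Function('l')(I) = Add(I, 4) = Add(4, I))
Function('Q')(K) = Mul(Pow(Add(15, K), -1), Add(4, K)) (Function('Q')(K) = Mul(Add(K, Add(4, 0)), Pow(Add(K, 15), -1)) = Mul(Add(K, 4), Pow(Add(15, K), -1)) = Mul(Add(4, K), Pow(Add(15, K), -1)) = Mul(Pow(Add(15, K), -1), Add(4, K)))
Mul(Mul(Function('Q')(8), 189), -8) = Mul(Mul(Mul(Pow(Add(15, 8), -1), Add(4, 8)), 189), -8) = Mul(Mul(Mul(Pow(23, -1), 12), 189), -8) = Mul(Mul(Mul(Rational(1, 23), 12), 189), -8) = Mul(Mul(Rational(12, 23), 189), -8) = Mul(Rational(2268, 23), -8) = Rational(-18144, 23)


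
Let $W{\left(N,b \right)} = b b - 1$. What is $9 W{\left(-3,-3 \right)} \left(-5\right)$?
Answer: $-360$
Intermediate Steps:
$W{\left(N,b \right)} = -1 + b^{2}$ ($W{\left(N,b \right)} = b^{2} - 1 = -1 + b^{2}$)
$9 W{\left(-3,-3 \right)} \left(-5\right) = 9 \left(-1 + \left(-3\right)^{2}\right) \left(-5\right) = 9 \left(-1 + 9\right) \left(-5\right) = 9 \cdot 8 \left(-5\right) = 72 \left(-5\right) = -360$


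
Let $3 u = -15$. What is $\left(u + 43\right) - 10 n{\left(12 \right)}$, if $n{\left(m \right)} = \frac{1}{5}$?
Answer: $36$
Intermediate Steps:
$u = -5$ ($u = \frac{1}{3} \left(-15\right) = -5$)
$n{\left(m \right)} = \frac{1}{5}$
$\left(u + 43\right) - 10 n{\left(12 \right)} = \left(-5 + 43\right) - 2 = 38 - 2 = 36$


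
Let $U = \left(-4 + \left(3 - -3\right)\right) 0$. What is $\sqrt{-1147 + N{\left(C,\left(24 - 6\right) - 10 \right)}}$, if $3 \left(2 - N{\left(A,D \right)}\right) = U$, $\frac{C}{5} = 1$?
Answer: $i \sqrt{1145} \approx 33.838 i$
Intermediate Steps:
$C = 5$ ($C = 5 \cdot 1 = 5$)
$U = 0$ ($U = \left(-4 + \left(3 + 3\right)\right) 0 = \left(-4 + 6\right) 0 = 2 \cdot 0 = 0$)
$N{\left(A,D \right)} = 2$ ($N{\left(A,D \right)} = 2 - 0 = 2 + 0 = 2$)
$\sqrt{-1147 + N{\left(C,\left(24 - 6\right) - 10 \right)}} = \sqrt{-1147 + 2} = \sqrt{-1145} = i \sqrt{1145}$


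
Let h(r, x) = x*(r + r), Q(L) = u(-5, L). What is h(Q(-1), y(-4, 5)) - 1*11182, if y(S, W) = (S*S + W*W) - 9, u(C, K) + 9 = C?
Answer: -12078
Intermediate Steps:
u(C, K) = -9 + C
Q(L) = -14 (Q(L) = -9 - 5 = -14)
y(S, W) = -9 + S² + W² (y(S, W) = (S² + W²) - 9 = -9 + S² + W²)
h(r, x) = 2*r*x (h(r, x) = x*(2*r) = 2*r*x)
h(Q(-1), y(-4, 5)) - 1*11182 = 2*(-14)*(-9 + (-4)² + 5²) - 1*11182 = 2*(-14)*(-9 + 16 + 25) - 11182 = 2*(-14)*32 - 11182 = -896 - 11182 = -12078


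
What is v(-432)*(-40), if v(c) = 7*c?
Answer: 120960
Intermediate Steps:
v(-432)*(-40) = (7*(-432))*(-40) = -3024*(-40) = 120960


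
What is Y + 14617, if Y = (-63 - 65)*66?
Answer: 6169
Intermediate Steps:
Y = -8448 (Y = -128*66 = -8448)
Y + 14617 = -8448 + 14617 = 6169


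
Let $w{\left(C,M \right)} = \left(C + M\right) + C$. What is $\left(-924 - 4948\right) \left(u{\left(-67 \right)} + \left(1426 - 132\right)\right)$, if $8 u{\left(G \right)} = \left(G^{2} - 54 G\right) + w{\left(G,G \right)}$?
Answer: $-13401372$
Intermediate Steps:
$w{\left(C,M \right)} = M + 2 C$
$u{\left(G \right)} = - \frac{51 G}{8} + \frac{G^{2}}{8}$ ($u{\left(G \right)} = \frac{\left(G^{2} - 54 G\right) + \left(G + 2 G\right)}{8} = \frac{\left(G^{2} - 54 G\right) + 3 G}{8} = \frac{G^{2} - 51 G}{8} = - \frac{51 G}{8} + \frac{G^{2}}{8}$)
$\left(-924 - 4948\right) \left(u{\left(-67 \right)} + \left(1426 - 132\right)\right) = \left(-924 - 4948\right) \left(\frac{1}{8} \left(-67\right) \left(-51 - 67\right) + \left(1426 - 132\right)\right) = - 5872 \left(\frac{1}{8} \left(-67\right) \left(-118\right) + \left(1426 - 132\right)\right) = - 5872 \left(\frac{3953}{4} + 1294\right) = \left(-5872\right) \frac{9129}{4} = -13401372$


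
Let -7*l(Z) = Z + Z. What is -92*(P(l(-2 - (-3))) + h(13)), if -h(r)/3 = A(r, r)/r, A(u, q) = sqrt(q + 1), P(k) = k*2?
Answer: 368/7 + 276*sqrt(14)/13 ≈ 132.01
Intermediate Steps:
l(Z) = -2*Z/7 (l(Z) = -(Z + Z)/7 = -2*Z/7)
P(k) = 2*k
A(u, q) = sqrt(1 + q)
h(r) = -3*sqrt(1 + r)/r
-92*(P(l(-2 - (-3))) + h(13)) = -92*(2*(-2*(-2 - (-3))/7) - 3*sqrt(1 + 13)/13) = -92*(2*(-2*(-2 - 1*(-3))/7) - 3*1/13*sqrt(14)) = -92*(2*(-2*(-2 + 3)/7) - 3*sqrt(14)/13) = -92*(2*(-2/7*1) - 3*sqrt(14)/13) = -92*(2*(-2/7) - 3*sqrt(14)/13) = -92*(-4/7 - 3*sqrt(14)/13) = 368/7 + 276*sqrt(14)/13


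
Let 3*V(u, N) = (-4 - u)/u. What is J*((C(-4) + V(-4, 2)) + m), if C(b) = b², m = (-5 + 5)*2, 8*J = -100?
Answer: -200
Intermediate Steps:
J = -25/2 (J = (⅛)*(-100) = -25/2 ≈ -12.500)
m = 0 (m = 0*2 = 0)
V(u, N) = (-4 - u)/(3*u) (V(u, N) = ((-4 - u)/u)/3 = (-4 - u)/(3*u))
J*((C(-4) + V(-4, 2)) + m) = -25*(((-4)² + (⅓)*(-4 - 1*(-4))/(-4)) + 0)/2 = -25*((16 + (⅓)*(-¼)*(-4 + 4)) + 0)/2 = -25*((16 + (⅓)*(-¼)*0) + 0)/2 = -25*((16 + 0) + 0)/2 = -25*(16 + 0)/2 = -25/2*16 = -200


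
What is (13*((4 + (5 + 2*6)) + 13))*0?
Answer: 0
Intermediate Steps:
(13*((4 + (5 + 2*6)) + 13))*0 = (13*((4 + (5 + 12)) + 13))*0 = (13*((4 + 17) + 13))*0 = (13*(21 + 13))*0 = (13*34)*0 = 442*0 = 0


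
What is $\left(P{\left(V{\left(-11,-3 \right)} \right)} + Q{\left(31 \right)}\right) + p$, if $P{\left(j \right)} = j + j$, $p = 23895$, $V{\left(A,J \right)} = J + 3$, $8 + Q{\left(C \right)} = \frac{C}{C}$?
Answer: $23888$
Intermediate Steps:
$Q{\left(C \right)} = -7$ ($Q{\left(C \right)} = -8 + \frac{C}{C} = -8 + 1 = -7$)
$V{\left(A,J \right)} = 3 + J$
$P{\left(j \right)} = 2 j$
$\left(P{\left(V{\left(-11,-3 \right)} \right)} + Q{\left(31 \right)}\right) + p = \left(2 \left(3 - 3\right) - 7\right) + 23895 = \left(2 \cdot 0 - 7\right) + 23895 = \left(0 - 7\right) + 23895 = -7 + 23895 = 23888$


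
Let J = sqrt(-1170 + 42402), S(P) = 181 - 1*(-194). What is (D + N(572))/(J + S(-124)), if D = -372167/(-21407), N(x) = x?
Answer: 1577121375/709235317 - 16822628*sqrt(2577)/709235317 ≈ 1.0196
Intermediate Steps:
D = 372167/21407 (D = -372167*(-1/21407) = 372167/21407 ≈ 17.385)
S(P) = 375 (S(P) = 181 + 194 = 375)
J = 4*sqrt(2577) (J = sqrt(41232) = 4*sqrt(2577) ≈ 203.06)
(D + N(572))/(J + S(-124)) = (372167/21407 + 572)/(4*sqrt(2577) + 375) = 12616971/(21407*(375 + 4*sqrt(2577)))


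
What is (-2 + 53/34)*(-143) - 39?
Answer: 819/34 ≈ 24.088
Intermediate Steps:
(-2 + 53/34)*(-143) - 39 = -15/34*(-143) - 39 = 2145/34 - 39 = 819/34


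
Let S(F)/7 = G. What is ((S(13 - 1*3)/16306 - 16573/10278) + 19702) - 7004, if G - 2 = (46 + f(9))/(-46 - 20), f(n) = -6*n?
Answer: 11703046799063/921761874 ≈ 12696.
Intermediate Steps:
G = 70/33 (G = 2 + (46 - 6*9)/(-46 - 20) = 2 + (46 - 54)/(-66) = 2 - 8*(-1/66) = 2 + 4/33 = 70/33 ≈ 2.1212)
S(F) = 490/33 (S(F) = 7*(70/33) = 490/33)
((S(13 - 1*3)/16306 - 16573/10278) + 19702) - 7004 = (((490/33)/16306 - 16573/10278) + 19702) - 7004 = (((490/33)*(1/16306) - 16573*1/10278) + 19702) - 7004 = ((245/269049 - 16573/10278) + 19702) - 7004 = (-1485476989/921761874 + 19702) - 7004 = 18159066964559/921761874 - 7004 = 11703046799063/921761874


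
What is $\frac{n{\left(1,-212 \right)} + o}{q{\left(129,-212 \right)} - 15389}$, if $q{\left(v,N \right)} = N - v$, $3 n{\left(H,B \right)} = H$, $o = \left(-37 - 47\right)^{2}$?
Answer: $- \frac{21169}{47190} \approx -0.44859$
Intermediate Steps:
$o = 7056$ ($o = \left(-84\right)^{2} = 7056$)
$n{\left(H,B \right)} = \frac{H}{3}$
$\frac{n{\left(1,-212 \right)} + o}{q{\left(129,-212 \right)} - 15389} = \frac{\frac{1}{3} \cdot 1 + 7056}{\left(-212 - 129\right) - 15389} = \frac{\frac{1}{3} + 7056}{\left(-212 - 129\right) - 15389} = \frac{21169}{3 \left(-341 - 15389\right)} = \frac{21169}{3 \left(-15730\right)} = \frac{21169}{3} \left(- \frac{1}{15730}\right) = - \frac{21169}{47190}$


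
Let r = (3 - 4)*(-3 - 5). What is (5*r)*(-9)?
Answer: -360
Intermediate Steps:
r = 8 (r = -1*(-8) = 8)
(5*r)*(-9) = (5*8)*(-9) = 40*(-9) = -360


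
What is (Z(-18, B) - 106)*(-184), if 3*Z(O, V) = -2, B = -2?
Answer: 58880/3 ≈ 19627.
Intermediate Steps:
Z(O, V) = -⅔ (Z(O, V) = (⅓)*(-2) = -⅔)
(Z(-18, B) - 106)*(-184) = (-⅔ - 106)*(-184) = -320/3*(-184) = 58880/3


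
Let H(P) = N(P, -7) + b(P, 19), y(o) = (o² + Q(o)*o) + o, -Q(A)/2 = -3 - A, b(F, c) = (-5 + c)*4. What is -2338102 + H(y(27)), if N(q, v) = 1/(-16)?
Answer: -37408737/16 ≈ -2.3380e+6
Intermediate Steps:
b(F, c) = -20 + 4*c
N(q, v) = -1/16
Q(A) = 6 + 2*A (Q(A) = -2*(-3 - A) = 6 + 2*A)
y(o) = o + o² + o*(6 + 2*o) (y(o) = (o² + (6 + 2*o)*o) + o = (o² + o*(6 + 2*o)) + o = o + o² + o*(6 + 2*o))
H(P) = 895/16 (H(P) = -1/16 + (-20 + 4*19) = -1/16 + (-20 + 76) = -1/16 + 56 = 895/16)
-2338102 + H(y(27)) = -2338102 + 895/16 = -37408737/16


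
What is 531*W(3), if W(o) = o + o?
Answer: 3186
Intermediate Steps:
W(o) = 2*o
531*W(3) = 531*(2*3) = 531*6 = 3186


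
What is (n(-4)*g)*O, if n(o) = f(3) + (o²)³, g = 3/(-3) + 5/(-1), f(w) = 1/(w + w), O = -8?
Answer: 196616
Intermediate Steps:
f(w) = 1/(2*w)
g = -6 (g = 3*(-⅓) + 5*(-1) = -1 - 5 = -6)
n(o) = ⅙ + o⁶ (n(o) = (½)/3 + (o²)³ = (½)*(⅓) + o⁶ = ⅙ + o⁶)
(n(-4)*g)*O = ((⅙ + (-4)⁶)*(-6))*(-8) = ((⅙ + 4096)*(-6))*(-8) = ((24577/6)*(-6))*(-8) = -24577*(-8) = 196616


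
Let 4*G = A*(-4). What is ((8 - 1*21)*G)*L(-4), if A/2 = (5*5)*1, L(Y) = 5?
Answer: 3250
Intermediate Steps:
A = 50 (A = 2*((5*5)*1) = 2*(25*1) = 2*25 = 50)
G = -50 (G = (50*(-4))/4 = (¼)*(-200) = -50)
((8 - 1*21)*G)*L(-4) = ((8 - 1*21)*(-50))*5 = ((8 - 21)*(-50))*5 = -13*(-50)*5 = 650*5 = 3250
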